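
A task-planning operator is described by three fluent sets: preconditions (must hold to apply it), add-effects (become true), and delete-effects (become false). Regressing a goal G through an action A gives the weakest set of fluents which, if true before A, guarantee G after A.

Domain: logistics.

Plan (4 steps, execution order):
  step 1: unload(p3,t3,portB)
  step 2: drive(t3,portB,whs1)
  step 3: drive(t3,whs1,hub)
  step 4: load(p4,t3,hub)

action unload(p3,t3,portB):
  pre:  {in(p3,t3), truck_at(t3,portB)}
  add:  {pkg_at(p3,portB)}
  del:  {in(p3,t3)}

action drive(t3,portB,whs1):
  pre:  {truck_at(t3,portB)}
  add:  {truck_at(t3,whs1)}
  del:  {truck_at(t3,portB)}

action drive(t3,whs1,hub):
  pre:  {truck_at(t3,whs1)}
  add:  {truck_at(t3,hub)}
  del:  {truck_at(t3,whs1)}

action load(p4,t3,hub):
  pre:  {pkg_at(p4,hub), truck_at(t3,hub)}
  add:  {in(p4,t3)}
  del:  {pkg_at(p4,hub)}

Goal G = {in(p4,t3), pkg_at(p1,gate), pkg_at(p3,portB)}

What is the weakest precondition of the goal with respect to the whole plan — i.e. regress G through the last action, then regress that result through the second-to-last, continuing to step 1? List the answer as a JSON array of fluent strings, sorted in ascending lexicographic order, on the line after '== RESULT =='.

Regress step by step:
  through step 4 (load(p4,t3,hub)): drop {in(p4,t3)}, keep {pkg_at(p1,gate), pkg_at(p3,portB)}, require {pkg_at(p4,hub), truck_at(t3,hub)}
    → {pkg_at(p1,gate), pkg_at(p3,portB), pkg_at(p4,hub), truck_at(t3,hub)}
  through step 3 (drive(t3,whs1,hub)): drop {truck_at(t3,hub)}, keep {pkg_at(p1,gate), pkg_at(p3,portB), pkg_at(p4,hub)}, require {truck_at(t3,whs1)}
    → {pkg_at(p1,gate), pkg_at(p3,portB), pkg_at(p4,hub), truck_at(t3,whs1)}
  through step 2 (drive(t3,portB,whs1)): drop {truck_at(t3,whs1)}, keep {pkg_at(p1,gate), pkg_at(p3,portB), pkg_at(p4,hub)}, require {truck_at(t3,portB)}
    → {pkg_at(p1,gate), pkg_at(p3,portB), pkg_at(p4,hub), truck_at(t3,portB)}
  through step 1 (unload(p3,t3,portB)): drop {pkg_at(p3,portB)}, keep {pkg_at(p1,gate), pkg_at(p4,hub), truck_at(t3,portB)}, require {in(p3,t3), truck_at(t3,portB)}
    → {in(p3,t3), pkg_at(p1,gate), pkg_at(p4,hub), truck_at(t3,portB)}

== RESULT ==
["in(p3,t3)", "pkg_at(p1,gate)", "pkg_at(p4,hub)", "truck_at(t3,portB)"]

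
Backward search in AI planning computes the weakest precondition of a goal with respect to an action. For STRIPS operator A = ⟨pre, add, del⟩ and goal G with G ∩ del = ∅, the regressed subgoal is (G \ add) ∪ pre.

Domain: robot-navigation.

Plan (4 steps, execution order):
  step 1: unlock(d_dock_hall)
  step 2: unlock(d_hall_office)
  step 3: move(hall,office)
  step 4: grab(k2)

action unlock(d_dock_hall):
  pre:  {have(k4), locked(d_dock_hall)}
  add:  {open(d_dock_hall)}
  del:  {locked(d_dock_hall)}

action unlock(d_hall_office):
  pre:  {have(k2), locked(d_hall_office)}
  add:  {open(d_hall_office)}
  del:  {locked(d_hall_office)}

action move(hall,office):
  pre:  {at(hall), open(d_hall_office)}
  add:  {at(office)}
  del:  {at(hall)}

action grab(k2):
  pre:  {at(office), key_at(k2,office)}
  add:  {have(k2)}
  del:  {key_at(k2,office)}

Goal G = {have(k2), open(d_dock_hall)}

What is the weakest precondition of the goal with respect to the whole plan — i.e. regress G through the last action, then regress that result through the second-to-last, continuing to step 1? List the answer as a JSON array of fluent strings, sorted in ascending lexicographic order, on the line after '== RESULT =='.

Work backward from the goal:
  through step 4 (grab(k2)): drop {have(k2)}, keep {open(d_dock_hall)}, require {at(office), key_at(k2,office)}
    → {at(office), key_at(k2,office), open(d_dock_hall)}
  through step 3 (move(hall,office)): drop {at(office)}, keep {key_at(k2,office), open(d_dock_hall)}, require {at(hall), open(d_hall_office)}
    → {at(hall), key_at(k2,office), open(d_dock_hall), open(d_hall_office)}
  through step 2 (unlock(d_hall_office)): drop {open(d_hall_office)}, keep {at(hall), key_at(k2,office), open(d_dock_hall)}, require {have(k2), locked(d_hall_office)}
    → {at(hall), have(k2), key_at(k2,office), locked(d_hall_office), open(d_dock_hall)}
  through step 1 (unlock(d_dock_hall)): drop {open(d_dock_hall)}, keep {at(hall), have(k2), key_at(k2,office), locked(d_hall_office)}, require {have(k4), locked(d_dock_hall)}
    → {at(hall), have(k2), have(k4), key_at(k2,office), locked(d_dock_hall), locked(d_hall_office)}

== RESULT ==
["at(hall)", "have(k2)", "have(k4)", "key_at(k2,office)", "locked(d_dock_hall)", "locked(d_hall_office)"]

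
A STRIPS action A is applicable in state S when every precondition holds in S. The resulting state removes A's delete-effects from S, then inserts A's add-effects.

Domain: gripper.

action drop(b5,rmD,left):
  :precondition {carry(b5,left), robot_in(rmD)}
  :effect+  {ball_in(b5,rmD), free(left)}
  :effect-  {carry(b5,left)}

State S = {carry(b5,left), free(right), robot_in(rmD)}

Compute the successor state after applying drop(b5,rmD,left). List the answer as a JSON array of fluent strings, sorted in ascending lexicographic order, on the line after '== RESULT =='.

Compute (S \ del) ∪ add:
  pre ⊆ S: {carry(b5,left), robot_in(rmD)} ⊆ S  — applicable
  S \ del = {free(right), robot_in(rmD)}
  ∪ add   = {ball_in(b5,rmD), free(left), free(right), robot_in(rmD)}

== RESULT ==
["ball_in(b5,rmD)", "free(left)", "free(right)", "robot_in(rmD)"]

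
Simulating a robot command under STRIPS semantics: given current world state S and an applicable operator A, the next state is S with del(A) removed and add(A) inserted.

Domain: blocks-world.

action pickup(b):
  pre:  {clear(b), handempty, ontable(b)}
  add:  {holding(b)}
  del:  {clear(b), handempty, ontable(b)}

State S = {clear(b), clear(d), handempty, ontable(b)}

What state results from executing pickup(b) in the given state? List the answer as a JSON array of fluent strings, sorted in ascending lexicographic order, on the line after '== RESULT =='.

Compute (S \ del) ∪ add:
  pre ⊆ S: {clear(b), handempty, ontable(b)} ⊆ S  — applicable
  S \ del = {clear(d)}
  ∪ add   = {clear(d), holding(b)}

== RESULT ==
["clear(d)", "holding(b)"]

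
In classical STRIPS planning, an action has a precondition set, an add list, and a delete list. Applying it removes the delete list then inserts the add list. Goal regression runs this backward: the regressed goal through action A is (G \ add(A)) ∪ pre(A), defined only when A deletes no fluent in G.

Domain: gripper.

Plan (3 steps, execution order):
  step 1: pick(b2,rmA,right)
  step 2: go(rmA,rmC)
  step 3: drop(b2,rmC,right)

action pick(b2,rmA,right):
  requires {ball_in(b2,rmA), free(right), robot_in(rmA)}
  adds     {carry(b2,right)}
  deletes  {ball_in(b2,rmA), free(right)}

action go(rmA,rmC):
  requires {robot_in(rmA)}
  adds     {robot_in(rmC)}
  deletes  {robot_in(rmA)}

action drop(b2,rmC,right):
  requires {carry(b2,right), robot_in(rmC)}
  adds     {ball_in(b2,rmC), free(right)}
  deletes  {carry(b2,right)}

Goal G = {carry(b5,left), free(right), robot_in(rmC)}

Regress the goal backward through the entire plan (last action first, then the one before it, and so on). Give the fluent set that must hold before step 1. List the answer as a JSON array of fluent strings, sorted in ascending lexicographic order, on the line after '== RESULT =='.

Regress step by step:
  through step 3 (drop(b2,rmC,right)): drop {free(right)}, keep {carry(b5,left), robot_in(rmC)}, require {carry(b2,right), robot_in(rmC)}
    → {carry(b2,right), carry(b5,left), robot_in(rmC)}
  through step 2 (go(rmA,rmC)): drop {robot_in(rmC)}, keep {carry(b2,right), carry(b5,left)}, require {robot_in(rmA)}
    → {carry(b2,right), carry(b5,left), robot_in(rmA)}
  through step 1 (pick(b2,rmA,right)): drop {carry(b2,right)}, keep {carry(b5,left), robot_in(rmA)}, require {ball_in(b2,rmA), free(right), robot_in(rmA)}
    → {ball_in(b2,rmA), carry(b5,left), free(right), robot_in(rmA)}

== RESULT ==
["ball_in(b2,rmA)", "carry(b5,left)", "free(right)", "robot_in(rmA)"]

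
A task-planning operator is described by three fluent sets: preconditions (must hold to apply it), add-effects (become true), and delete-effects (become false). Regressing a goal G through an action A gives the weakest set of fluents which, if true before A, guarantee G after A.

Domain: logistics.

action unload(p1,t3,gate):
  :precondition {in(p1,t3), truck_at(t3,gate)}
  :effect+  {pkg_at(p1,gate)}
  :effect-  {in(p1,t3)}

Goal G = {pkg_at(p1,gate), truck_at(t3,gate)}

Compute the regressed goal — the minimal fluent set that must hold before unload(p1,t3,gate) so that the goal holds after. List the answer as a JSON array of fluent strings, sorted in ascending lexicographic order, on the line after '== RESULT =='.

Compute (G \ add) ∪ pre:
  G ∩ del = {}  (empty — regression defined)
  G \ add = {pkg_at(p1,gate), truck_at(t3,gate)} \ {pkg_at(p1,gate)} = {truck_at(t3,gate)}
  ∪ pre   = {truck_at(t3,gate)} ∪ {in(p1,t3), truck_at(t3,gate)}
          = {in(p1,t3), truck_at(t3,gate)}

== RESULT ==
["in(p1,t3)", "truck_at(t3,gate)"]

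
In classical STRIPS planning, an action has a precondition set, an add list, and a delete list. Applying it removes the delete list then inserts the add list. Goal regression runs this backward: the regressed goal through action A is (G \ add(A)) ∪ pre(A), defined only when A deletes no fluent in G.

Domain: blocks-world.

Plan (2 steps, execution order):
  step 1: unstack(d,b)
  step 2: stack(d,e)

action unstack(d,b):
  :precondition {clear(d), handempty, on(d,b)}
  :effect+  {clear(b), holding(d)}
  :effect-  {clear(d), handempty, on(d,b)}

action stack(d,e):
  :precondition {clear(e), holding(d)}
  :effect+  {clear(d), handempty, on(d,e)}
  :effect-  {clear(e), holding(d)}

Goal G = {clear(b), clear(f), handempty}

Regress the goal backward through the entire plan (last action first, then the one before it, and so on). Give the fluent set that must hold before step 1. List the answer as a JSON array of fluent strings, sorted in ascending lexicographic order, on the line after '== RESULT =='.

Regress step by step:
  through step 2 (stack(d,e)): drop {handempty}, keep {clear(b), clear(f)}, require {clear(e), holding(d)}
    → {clear(b), clear(e), clear(f), holding(d)}
  through step 1 (unstack(d,b)): drop {clear(b), holding(d)}, keep {clear(e), clear(f)}, require {clear(d), handempty, on(d,b)}
    → {clear(d), clear(e), clear(f), handempty, on(d,b)}

== RESULT ==
["clear(d)", "clear(e)", "clear(f)", "handempty", "on(d,b)"]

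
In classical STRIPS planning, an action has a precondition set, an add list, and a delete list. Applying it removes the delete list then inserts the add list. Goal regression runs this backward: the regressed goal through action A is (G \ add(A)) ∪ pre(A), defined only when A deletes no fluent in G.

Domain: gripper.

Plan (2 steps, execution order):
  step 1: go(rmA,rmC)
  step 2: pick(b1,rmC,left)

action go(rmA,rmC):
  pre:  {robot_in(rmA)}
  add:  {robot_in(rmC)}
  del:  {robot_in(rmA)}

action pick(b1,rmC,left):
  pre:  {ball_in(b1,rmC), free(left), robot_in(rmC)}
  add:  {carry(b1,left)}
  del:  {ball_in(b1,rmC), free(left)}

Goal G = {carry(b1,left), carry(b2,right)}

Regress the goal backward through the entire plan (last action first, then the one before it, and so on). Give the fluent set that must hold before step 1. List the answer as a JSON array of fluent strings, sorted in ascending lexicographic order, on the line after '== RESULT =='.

Regress step by step:
  through step 2 (pick(b1,rmC,left)): drop {carry(b1,left)}, keep {carry(b2,right)}, require {ball_in(b1,rmC), free(left), robot_in(rmC)}
    → {ball_in(b1,rmC), carry(b2,right), free(left), robot_in(rmC)}
  through step 1 (go(rmA,rmC)): drop {robot_in(rmC)}, keep {ball_in(b1,rmC), carry(b2,right), free(left)}, require {robot_in(rmA)}
    → {ball_in(b1,rmC), carry(b2,right), free(left), robot_in(rmA)}

== RESULT ==
["ball_in(b1,rmC)", "carry(b2,right)", "free(left)", "robot_in(rmA)"]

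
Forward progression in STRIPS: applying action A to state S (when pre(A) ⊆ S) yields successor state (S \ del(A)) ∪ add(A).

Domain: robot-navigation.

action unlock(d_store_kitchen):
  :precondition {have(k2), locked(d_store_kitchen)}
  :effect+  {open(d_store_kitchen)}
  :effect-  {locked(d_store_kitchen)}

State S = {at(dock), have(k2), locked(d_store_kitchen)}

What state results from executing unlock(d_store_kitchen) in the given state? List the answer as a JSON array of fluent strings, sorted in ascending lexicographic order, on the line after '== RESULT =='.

Compute (S \ del) ∪ add:
  pre ⊆ S: {have(k2), locked(d_store_kitchen)} ⊆ S  — applicable
  S \ del = {at(dock), have(k2)}
  ∪ add   = {at(dock), have(k2), open(d_store_kitchen)}

== RESULT ==
["at(dock)", "have(k2)", "open(d_store_kitchen)"]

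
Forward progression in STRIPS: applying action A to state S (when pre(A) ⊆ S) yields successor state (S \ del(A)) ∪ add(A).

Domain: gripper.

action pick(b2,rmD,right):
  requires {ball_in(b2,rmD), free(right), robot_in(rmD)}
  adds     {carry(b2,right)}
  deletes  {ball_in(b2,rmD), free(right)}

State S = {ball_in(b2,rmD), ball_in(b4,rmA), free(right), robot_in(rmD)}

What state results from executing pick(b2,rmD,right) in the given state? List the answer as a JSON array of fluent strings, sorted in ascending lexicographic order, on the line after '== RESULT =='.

Compute (S \ del) ∪ add:
  pre ⊆ S: {ball_in(b2,rmD), free(right), robot_in(rmD)} ⊆ S  — applicable
  S \ del = {ball_in(b4,rmA), robot_in(rmD)}
  ∪ add   = {ball_in(b4,rmA), carry(b2,right), robot_in(rmD)}

== RESULT ==
["ball_in(b4,rmA)", "carry(b2,right)", "robot_in(rmD)"]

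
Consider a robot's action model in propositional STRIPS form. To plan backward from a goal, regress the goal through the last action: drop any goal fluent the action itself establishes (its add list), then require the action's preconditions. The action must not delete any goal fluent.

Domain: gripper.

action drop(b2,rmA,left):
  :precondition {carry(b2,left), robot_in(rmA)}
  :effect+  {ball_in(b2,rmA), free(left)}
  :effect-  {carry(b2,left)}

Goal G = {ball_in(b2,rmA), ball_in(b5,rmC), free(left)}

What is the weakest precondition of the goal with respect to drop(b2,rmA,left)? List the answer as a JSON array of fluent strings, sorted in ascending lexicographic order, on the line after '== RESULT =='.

Compute (G \ add) ∪ pre:
  G ∩ del = {}  (empty — regression defined)
  G \ add = {ball_in(b2,rmA), ball_in(b5,rmC), free(left)} \ {ball_in(b2,rmA), free(left)} = {ball_in(b5,rmC)}
  ∪ pre   = {ball_in(b5,rmC)} ∪ {carry(b2,left), robot_in(rmA)}
          = {ball_in(b5,rmC), carry(b2,left), robot_in(rmA)}

== RESULT ==
["ball_in(b5,rmC)", "carry(b2,left)", "robot_in(rmA)"]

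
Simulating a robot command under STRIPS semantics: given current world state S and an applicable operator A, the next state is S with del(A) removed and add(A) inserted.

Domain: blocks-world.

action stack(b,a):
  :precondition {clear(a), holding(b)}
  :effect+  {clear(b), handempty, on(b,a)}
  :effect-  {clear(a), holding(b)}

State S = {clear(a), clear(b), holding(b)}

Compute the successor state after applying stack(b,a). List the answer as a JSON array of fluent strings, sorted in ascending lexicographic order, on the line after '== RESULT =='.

Compute (S \ del) ∪ add:
  pre ⊆ S: {clear(a), holding(b)} ⊆ S  — applicable
  S \ del = {clear(b)}
  ∪ add   = {clear(b), handempty, on(b,a)}

== RESULT ==
["clear(b)", "handempty", "on(b,a)"]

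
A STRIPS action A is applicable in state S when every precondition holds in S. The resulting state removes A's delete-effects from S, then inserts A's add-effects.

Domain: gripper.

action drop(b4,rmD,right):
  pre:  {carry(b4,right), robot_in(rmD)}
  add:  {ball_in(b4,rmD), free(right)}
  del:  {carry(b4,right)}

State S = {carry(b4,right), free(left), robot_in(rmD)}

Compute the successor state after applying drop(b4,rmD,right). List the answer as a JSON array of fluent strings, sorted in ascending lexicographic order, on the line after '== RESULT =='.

Progress:
  pre ⊆ S: {carry(b4,right), robot_in(rmD)} ⊆ S  — applicable
  S \ del = {free(left), robot_in(rmD)}
  ∪ add   = {ball_in(b4,rmD), free(left), free(right), robot_in(rmD)}

== RESULT ==
["ball_in(b4,rmD)", "free(left)", "free(right)", "robot_in(rmD)"]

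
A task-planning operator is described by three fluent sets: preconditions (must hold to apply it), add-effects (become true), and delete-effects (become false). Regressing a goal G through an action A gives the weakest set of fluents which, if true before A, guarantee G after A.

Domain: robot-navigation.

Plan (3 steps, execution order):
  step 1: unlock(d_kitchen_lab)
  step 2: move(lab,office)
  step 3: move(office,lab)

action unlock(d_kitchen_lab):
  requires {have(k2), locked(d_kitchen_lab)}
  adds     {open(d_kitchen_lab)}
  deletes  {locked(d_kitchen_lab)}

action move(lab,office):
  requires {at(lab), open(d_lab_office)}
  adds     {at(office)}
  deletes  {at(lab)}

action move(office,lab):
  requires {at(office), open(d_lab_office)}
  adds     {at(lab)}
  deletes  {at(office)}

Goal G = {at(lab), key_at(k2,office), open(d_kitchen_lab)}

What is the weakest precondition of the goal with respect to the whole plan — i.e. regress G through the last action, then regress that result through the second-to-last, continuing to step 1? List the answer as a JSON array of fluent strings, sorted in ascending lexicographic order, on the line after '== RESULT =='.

Regress step by step:
  through step 3 (move(office,lab)): drop {at(lab)}, keep {key_at(k2,office), open(d_kitchen_lab)}, require {at(office), open(d_lab_office)}
    → {at(office), key_at(k2,office), open(d_kitchen_lab), open(d_lab_office)}
  through step 2 (move(lab,office)): drop {at(office)}, keep {key_at(k2,office), open(d_kitchen_lab), open(d_lab_office)}, require {at(lab), open(d_lab_office)}
    → {at(lab), key_at(k2,office), open(d_kitchen_lab), open(d_lab_office)}
  through step 1 (unlock(d_kitchen_lab)): drop {open(d_kitchen_lab)}, keep {at(lab), key_at(k2,office), open(d_lab_office)}, require {have(k2), locked(d_kitchen_lab)}
    → {at(lab), have(k2), key_at(k2,office), locked(d_kitchen_lab), open(d_lab_office)}

== RESULT ==
["at(lab)", "have(k2)", "key_at(k2,office)", "locked(d_kitchen_lab)", "open(d_lab_office)"]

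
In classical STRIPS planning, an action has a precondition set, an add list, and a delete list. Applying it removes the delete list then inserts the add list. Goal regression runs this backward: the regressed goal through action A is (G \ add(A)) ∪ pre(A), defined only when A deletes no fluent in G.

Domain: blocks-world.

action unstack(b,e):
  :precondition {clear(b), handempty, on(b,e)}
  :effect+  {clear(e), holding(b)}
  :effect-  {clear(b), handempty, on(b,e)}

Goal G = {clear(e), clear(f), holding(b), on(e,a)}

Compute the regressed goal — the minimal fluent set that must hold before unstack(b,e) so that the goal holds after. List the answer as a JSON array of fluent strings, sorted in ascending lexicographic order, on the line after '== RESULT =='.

Compute (G \ add) ∪ pre:
  G ∩ del = {}  (empty — regression defined)
  G \ add = {clear(e), clear(f), holding(b), on(e,a)} \ {clear(e), holding(b)} = {clear(f), on(e,a)}
  ∪ pre   = {clear(f), on(e,a)} ∪ {clear(b), handempty, on(b,e)}
          = {clear(b), clear(f), handempty, on(b,e), on(e,a)}

== RESULT ==
["clear(b)", "clear(f)", "handempty", "on(b,e)", "on(e,a)"]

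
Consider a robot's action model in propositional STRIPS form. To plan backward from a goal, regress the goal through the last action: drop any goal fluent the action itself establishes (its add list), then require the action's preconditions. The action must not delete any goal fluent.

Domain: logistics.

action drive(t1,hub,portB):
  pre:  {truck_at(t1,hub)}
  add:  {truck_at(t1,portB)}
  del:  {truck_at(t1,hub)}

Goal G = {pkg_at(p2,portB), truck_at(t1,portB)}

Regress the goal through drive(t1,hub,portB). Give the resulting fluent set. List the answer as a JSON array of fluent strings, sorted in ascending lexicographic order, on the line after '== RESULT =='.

Compute (G \ add) ∪ pre:
  G ∩ del = {}  (empty — regression defined)
  G \ add = {pkg_at(p2,portB), truck_at(t1,portB)} \ {truck_at(t1,portB)} = {pkg_at(p2,portB)}
  ∪ pre   = {pkg_at(p2,portB)} ∪ {truck_at(t1,hub)}
          = {pkg_at(p2,portB), truck_at(t1,hub)}

== RESULT ==
["pkg_at(p2,portB)", "truck_at(t1,hub)"]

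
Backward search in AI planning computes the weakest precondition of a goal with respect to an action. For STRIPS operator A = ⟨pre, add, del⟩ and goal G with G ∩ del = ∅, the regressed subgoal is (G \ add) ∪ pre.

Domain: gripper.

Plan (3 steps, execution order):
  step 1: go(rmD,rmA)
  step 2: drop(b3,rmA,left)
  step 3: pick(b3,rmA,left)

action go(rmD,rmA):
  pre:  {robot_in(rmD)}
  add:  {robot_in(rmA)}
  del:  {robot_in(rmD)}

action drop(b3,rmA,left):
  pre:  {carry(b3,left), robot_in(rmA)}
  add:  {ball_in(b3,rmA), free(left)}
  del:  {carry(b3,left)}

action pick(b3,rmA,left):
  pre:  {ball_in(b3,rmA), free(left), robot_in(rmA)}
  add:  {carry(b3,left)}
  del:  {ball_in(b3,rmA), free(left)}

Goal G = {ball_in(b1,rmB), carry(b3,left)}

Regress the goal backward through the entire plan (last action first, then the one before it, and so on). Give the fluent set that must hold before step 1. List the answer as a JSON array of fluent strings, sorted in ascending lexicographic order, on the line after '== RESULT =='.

Work backward from the goal:
  through step 3 (pick(b3,rmA,left)): drop {carry(b3,left)}, keep {ball_in(b1,rmB)}, require {ball_in(b3,rmA), free(left), robot_in(rmA)}
    → {ball_in(b1,rmB), ball_in(b3,rmA), free(left), robot_in(rmA)}
  through step 2 (drop(b3,rmA,left)): drop {ball_in(b3,rmA), free(left)}, keep {ball_in(b1,rmB), robot_in(rmA)}, require {carry(b3,left), robot_in(rmA)}
    → {ball_in(b1,rmB), carry(b3,left), robot_in(rmA)}
  through step 1 (go(rmD,rmA)): drop {robot_in(rmA)}, keep {ball_in(b1,rmB), carry(b3,left)}, require {robot_in(rmD)}
    → {ball_in(b1,rmB), carry(b3,left), robot_in(rmD)}

== RESULT ==
["ball_in(b1,rmB)", "carry(b3,left)", "robot_in(rmD)"]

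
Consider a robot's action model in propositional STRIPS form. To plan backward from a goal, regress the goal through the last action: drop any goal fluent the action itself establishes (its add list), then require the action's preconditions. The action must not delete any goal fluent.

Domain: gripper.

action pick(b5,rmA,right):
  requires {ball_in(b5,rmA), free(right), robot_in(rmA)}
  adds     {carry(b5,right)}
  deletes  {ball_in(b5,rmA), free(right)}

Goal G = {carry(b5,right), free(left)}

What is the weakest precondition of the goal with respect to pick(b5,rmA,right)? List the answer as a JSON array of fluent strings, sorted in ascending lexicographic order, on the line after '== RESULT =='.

Regress:
  G ∩ del = {}  (empty — regression defined)
  G \ add = {carry(b5,right), free(left)} \ {carry(b5,right)} = {free(left)}
  ∪ pre   = {free(left)} ∪ {ball_in(b5,rmA), free(right), robot_in(rmA)}
          = {ball_in(b5,rmA), free(left), free(right), robot_in(rmA)}

== RESULT ==
["ball_in(b5,rmA)", "free(left)", "free(right)", "robot_in(rmA)"]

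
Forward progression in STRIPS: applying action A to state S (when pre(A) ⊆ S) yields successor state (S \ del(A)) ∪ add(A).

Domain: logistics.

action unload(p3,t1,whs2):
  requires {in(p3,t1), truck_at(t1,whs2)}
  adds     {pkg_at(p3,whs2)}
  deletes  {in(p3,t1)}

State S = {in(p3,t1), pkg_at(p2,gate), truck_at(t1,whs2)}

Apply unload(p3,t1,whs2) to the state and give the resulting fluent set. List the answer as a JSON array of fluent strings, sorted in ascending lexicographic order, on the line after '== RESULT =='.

Progress:
  pre ⊆ S: {in(p3,t1), truck_at(t1,whs2)} ⊆ S  — applicable
  S \ del = {pkg_at(p2,gate), truck_at(t1,whs2)}
  ∪ add   = {pkg_at(p2,gate), pkg_at(p3,whs2), truck_at(t1,whs2)}

== RESULT ==
["pkg_at(p2,gate)", "pkg_at(p3,whs2)", "truck_at(t1,whs2)"]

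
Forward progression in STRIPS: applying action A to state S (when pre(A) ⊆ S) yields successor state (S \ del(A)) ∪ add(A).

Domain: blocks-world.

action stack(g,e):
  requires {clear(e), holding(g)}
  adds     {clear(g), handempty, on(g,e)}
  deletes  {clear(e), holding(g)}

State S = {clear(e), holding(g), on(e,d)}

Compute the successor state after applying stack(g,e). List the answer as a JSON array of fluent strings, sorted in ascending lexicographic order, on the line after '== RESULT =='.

Compute (S \ del) ∪ add:
  pre ⊆ S: {clear(e), holding(g)} ⊆ S  — applicable
  S \ del = {on(e,d)}
  ∪ add   = {clear(g), handempty, on(e,d), on(g,e)}

== RESULT ==
["clear(g)", "handempty", "on(e,d)", "on(g,e)"]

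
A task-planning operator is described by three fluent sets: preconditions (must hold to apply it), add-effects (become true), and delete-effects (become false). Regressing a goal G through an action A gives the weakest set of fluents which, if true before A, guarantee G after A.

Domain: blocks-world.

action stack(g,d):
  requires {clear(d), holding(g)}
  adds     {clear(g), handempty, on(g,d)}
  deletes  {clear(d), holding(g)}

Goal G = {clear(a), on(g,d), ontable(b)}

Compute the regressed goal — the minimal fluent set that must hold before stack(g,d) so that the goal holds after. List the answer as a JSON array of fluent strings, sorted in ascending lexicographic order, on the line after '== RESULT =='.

Compute (G \ add) ∪ pre:
  G ∩ del = {}  (empty — regression defined)
  G \ add = {clear(a), on(g,d), ontable(b)} \ {clear(g), handempty, on(g,d)} = {clear(a), ontable(b)}
  ∪ pre   = {clear(a), ontable(b)} ∪ {clear(d), holding(g)}
          = {clear(a), clear(d), holding(g), ontable(b)}

== RESULT ==
["clear(a)", "clear(d)", "holding(g)", "ontable(b)"]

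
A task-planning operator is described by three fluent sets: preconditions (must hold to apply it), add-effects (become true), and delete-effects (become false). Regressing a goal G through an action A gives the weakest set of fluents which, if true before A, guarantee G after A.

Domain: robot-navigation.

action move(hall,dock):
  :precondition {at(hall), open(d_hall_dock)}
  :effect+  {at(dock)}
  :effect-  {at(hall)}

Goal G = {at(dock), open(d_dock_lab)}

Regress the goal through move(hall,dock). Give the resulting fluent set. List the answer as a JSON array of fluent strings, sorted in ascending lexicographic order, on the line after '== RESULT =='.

Compute (G \ add) ∪ pre:
  G ∩ del = {}  (empty — regression defined)
  G \ add = {at(dock), open(d_dock_lab)} \ {at(dock)} = {open(d_dock_lab)}
  ∪ pre   = {open(d_dock_lab)} ∪ {at(hall), open(d_hall_dock)}
          = {at(hall), open(d_dock_lab), open(d_hall_dock)}

== RESULT ==
["at(hall)", "open(d_dock_lab)", "open(d_hall_dock)"]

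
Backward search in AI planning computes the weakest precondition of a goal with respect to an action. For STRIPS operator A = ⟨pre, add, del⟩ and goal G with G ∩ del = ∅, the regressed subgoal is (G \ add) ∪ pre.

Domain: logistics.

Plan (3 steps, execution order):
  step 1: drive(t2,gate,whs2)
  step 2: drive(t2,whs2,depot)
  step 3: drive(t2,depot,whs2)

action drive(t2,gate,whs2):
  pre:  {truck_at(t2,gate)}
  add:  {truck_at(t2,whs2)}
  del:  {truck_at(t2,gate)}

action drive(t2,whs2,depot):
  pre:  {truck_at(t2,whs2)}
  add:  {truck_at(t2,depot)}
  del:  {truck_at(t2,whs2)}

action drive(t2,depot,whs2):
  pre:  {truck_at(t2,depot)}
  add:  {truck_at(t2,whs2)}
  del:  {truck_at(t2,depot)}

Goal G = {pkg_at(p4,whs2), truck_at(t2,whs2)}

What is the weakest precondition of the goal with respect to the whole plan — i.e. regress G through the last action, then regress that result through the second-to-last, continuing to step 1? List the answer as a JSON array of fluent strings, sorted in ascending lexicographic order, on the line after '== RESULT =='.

Regress step by step:
  through step 3 (drive(t2,depot,whs2)): drop {truck_at(t2,whs2)}, keep {pkg_at(p4,whs2)}, require {truck_at(t2,depot)}
    → {pkg_at(p4,whs2), truck_at(t2,depot)}
  through step 2 (drive(t2,whs2,depot)): drop {truck_at(t2,depot)}, keep {pkg_at(p4,whs2)}, require {truck_at(t2,whs2)}
    → {pkg_at(p4,whs2), truck_at(t2,whs2)}
  through step 1 (drive(t2,gate,whs2)): drop {truck_at(t2,whs2)}, keep {pkg_at(p4,whs2)}, require {truck_at(t2,gate)}
    → {pkg_at(p4,whs2), truck_at(t2,gate)}

== RESULT ==
["pkg_at(p4,whs2)", "truck_at(t2,gate)"]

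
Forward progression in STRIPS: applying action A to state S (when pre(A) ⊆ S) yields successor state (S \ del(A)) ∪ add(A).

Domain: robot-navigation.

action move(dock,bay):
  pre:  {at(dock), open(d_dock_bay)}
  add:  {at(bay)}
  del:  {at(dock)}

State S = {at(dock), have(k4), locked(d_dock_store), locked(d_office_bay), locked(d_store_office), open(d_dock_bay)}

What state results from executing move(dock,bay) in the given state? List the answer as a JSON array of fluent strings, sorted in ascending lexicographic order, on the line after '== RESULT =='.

Progress:
  pre ⊆ S: {at(dock), open(d_dock_bay)} ⊆ S  — applicable
  S \ del = {have(k4), locked(d_dock_store), locked(d_office_bay), locked(d_store_office), open(d_dock_bay)}
  ∪ add   = {at(bay), have(k4), locked(d_dock_store), locked(d_office_bay), locked(d_store_office), open(d_dock_bay)}

== RESULT ==
["at(bay)", "have(k4)", "locked(d_dock_store)", "locked(d_office_bay)", "locked(d_store_office)", "open(d_dock_bay)"]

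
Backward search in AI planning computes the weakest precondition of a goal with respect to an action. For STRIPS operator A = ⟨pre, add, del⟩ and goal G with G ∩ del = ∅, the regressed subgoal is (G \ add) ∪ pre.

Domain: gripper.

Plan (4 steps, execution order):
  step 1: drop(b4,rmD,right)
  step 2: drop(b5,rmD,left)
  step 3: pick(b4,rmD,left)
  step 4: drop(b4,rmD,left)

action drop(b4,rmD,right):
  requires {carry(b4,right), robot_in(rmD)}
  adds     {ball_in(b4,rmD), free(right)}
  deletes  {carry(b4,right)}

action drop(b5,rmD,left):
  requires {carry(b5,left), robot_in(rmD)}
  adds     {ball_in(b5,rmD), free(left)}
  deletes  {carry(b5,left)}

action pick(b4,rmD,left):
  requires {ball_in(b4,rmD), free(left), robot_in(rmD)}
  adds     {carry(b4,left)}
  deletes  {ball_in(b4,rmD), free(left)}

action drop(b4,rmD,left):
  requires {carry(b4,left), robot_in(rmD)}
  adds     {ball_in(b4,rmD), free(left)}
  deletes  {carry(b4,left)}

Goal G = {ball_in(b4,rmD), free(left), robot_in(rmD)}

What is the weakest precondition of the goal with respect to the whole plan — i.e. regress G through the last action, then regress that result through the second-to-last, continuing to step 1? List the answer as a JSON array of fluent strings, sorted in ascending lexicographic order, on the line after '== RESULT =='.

Work backward from the goal:
  through step 4 (drop(b4,rmD,left)): drop {ball_in(b4,rmD), free(left)}, keep {robot_in(rmD)}, require {carry(b4,left), robot_in(rmD)}
    → {carry(b4,left), robot_in(rmD)}
  through step 3 (pick(b4,rmD,left)): drop {carry(b4,left)}, keep {robot_in(rmD)}, require {ball_in(b4,rmD), free(left), robot_in(rmD)}
    → {ball_in(b4,rmD), free(left), robot_in(rmD)}
  through step 2 (drop(b5,rmD,left)): drop {free(left)}, keep {ball_in(b4,rmD), robot_in(rmD)}, require {carry(b5,left), robot_in(rmD)}
    → {ball_in(b4,rmD), carry(b5,left), robot_in(rmD)}
  through step 1 (drop(b4,rmD,right)): drop {ball_in(b4,rmD)}, keep {carry(b5,left), robot_in(rmD)}, require {carry(b4,right), robot_in(rmD)}
    → {carry(b4,right), carry(b5,left), robot_in(rmD)}

== RESULT ==
["carry(b4,right)", "carry(b5,left)", "robot_in(rmD)"]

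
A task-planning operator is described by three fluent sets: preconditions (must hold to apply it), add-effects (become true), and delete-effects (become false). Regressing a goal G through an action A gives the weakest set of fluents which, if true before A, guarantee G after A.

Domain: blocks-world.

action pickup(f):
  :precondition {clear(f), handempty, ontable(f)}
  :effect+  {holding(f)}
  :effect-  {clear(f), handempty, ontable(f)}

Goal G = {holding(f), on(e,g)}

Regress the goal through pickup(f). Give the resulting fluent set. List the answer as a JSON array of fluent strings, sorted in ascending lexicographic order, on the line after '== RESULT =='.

Compute (G \ add) ∪ pre:
  G ∩ del = {}  (empty — regression defined)
  G \ add = {holding(f), on(e,g)} \ {holding(f)} = {on(e,g)}
  ∪ pre   = {on(e,g)} ∪ {clear(f), handempty, ontable(f)}
          = {clear(f), handempty, on(e,g), ontable(f)}

== RESULT ==
["clear(f)", "handempty", "on(e,g)", "ontable(f)"]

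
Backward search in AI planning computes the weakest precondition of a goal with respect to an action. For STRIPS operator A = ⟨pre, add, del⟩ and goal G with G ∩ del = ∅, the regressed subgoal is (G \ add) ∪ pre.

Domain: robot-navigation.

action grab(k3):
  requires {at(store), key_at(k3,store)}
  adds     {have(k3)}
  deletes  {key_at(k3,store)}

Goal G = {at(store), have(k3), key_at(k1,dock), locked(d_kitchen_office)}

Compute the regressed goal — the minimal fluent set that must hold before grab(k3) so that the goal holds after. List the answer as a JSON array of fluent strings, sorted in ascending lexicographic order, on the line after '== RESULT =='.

Compute (G \ add) ∪ pre:
  G ∩ del = {}  (empty — regression defined)
  G \ add = {at(store), have(k3), key_at(k1,dock), locked(d_kitchen_office)} \ {have(k3)} = {at(store), key_at(k1,dock), locked(d_kitchen_office)}
  ∪ pre   = {at(store), key_at(k1,dock), locked(d_kitchen_office)} ∪ {at(store), key_at(k3,store)}
          = {at(store), key_at(k1,dock), key_at(k3,store), locked(d_kitchen_office)}

== RESULT ==
["at(store)", "key_at(k1,dock)", "key_at(k3,store)", "locked(d_kitchen_office)"]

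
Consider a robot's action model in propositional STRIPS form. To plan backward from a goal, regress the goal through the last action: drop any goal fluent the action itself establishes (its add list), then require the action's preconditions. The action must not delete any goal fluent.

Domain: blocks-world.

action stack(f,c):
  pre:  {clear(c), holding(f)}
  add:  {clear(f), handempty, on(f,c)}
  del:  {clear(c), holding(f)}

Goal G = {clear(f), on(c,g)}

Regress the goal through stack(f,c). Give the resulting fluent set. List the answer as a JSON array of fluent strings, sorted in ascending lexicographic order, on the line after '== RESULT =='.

Compute (G \ add) ∪ pre:
  G ∩ del = {}  (empty — regression defined)
  G \ add = {clear(f), on(c,g)} \ {clear(f), handempty, on(f,c)} = {on(c,g)}
  ∪ pre   = {on(c,g)} ∪ {clear(c), holding(f)}
          = {clear(c), holding(f), on(c,g)}

== RESULT ==
["clear(c)", "holding(f)", "on(c,g)"]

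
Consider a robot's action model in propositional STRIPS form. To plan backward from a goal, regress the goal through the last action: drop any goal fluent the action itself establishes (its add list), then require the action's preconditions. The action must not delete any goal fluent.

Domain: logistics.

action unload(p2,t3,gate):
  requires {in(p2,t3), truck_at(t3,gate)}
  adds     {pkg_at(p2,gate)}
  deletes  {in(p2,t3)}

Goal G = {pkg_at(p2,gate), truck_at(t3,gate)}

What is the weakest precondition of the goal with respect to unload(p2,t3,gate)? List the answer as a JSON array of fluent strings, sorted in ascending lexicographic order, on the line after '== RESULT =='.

Regress:
  G ∩ del = {}  (empty — regression defined)
  G \ add = {pkg_at(p2,gate), truck_at(t3,gate)} \ {pkg_at(p2,gate)} = {truck_at(t3,gate)}
  ∪ pre   = {truck_at(t3,gate)} ∪ {in(p2,t3), truck_at(t3,gate)}
          = {in(p2,t3), truck_at(t3,gate)}

== RESULT ==
["in(p2,t3)", "truck_at(t3,gate)"]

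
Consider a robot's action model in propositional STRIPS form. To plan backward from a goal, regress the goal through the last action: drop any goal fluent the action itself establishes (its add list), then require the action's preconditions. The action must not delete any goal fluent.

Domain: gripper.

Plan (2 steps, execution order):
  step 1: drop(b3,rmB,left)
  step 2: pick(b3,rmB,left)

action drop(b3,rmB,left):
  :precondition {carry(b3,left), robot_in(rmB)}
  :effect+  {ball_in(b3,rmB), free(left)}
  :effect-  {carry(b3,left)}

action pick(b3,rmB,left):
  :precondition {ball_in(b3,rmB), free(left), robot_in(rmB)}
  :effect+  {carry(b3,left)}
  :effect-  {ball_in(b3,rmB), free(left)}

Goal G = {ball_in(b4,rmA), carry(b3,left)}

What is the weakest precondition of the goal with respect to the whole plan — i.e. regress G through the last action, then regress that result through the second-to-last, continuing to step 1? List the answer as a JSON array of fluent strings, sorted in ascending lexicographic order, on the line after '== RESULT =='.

Work backward from the goal:
  through step 2 (pick(b3,rmB,left)): drop {carry(b3,left)}, keep {ball_in(b4,rmA)}, require {ball_in(b3,rmB), free(left), robot_in(rmB)}
    → {ball_in(b3,rmB), ball_in(b4,rmA), free(left), robot_in(rmB)}
  through step 1 (drop(b3,rmB,left)): drop {ball_in(b3,rmB), free(left)}, keep {ball_in(b4,rmA), robot_in(rmB)}, require {carry(b3,left), robot_in(rmB)}
    → {ball_in(b4,rmA), carry(b3,left), robot_in(rmB)}

== RESULT ==
["ball_in(b4,rmA)", "carry(b3,left)", "robot_in(rmB)"]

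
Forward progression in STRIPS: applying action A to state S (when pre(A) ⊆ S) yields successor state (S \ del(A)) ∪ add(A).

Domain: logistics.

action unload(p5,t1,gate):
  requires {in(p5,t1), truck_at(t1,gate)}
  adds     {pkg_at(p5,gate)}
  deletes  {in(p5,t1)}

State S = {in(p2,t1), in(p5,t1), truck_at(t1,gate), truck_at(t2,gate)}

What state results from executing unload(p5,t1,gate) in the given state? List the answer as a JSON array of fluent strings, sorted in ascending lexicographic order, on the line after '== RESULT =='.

Compute (S \ del) ∪ add:
  pre ⊆ S: {in(p5,t1), truck_at(t1,gate)} ⊆ S  — applicable
  S \ del = {in(p2,t1), truck_at(t1,gate), truck_at(t2,gate)}
  ∪ add   = {in(p2,t1), pkg_at(p5,gate), truck_at(t1,gate), truck_at(t2,gate)}

== RESULT ==
["in(p2,t1)", "pkg_at(p5,gate)", "truck_at(t1,gate)", "truck_at(t2,gate)"]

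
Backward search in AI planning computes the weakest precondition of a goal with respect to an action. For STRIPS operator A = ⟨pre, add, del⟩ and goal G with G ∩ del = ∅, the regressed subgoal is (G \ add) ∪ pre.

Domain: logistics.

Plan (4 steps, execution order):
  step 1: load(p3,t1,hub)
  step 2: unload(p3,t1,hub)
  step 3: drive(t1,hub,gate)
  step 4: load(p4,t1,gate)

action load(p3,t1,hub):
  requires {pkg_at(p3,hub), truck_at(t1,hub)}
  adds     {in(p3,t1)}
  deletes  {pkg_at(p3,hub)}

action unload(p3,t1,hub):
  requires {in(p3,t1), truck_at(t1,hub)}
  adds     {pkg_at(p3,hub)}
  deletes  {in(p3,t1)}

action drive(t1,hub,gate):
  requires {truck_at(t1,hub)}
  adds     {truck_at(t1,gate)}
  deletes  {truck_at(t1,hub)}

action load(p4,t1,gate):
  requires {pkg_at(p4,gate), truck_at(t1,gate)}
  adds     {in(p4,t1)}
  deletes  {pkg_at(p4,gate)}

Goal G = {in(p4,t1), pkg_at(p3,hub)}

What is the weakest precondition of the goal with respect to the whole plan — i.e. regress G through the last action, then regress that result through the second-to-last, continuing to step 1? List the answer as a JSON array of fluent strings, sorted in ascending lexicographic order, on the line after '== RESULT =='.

Regress step by step:
  through step 4 (load(p4,t1,gate)): drop {in(p4,t1)}, keep {pkg_at(p3,hub)}, require {pkg_at(p4,gate), truck_at(t1,gate)}
    → {pkg_at(p3,hub), pkg_at(p4,gate), truck_at(t1,gate)}
  through step 3 (drive(t1,hub,gate)): drop {truck_at(t1,gate)}, keep {pkg_at(p3,hub), pkg_at(p4,gate)}, require {truck_at(t1,hub)}
    → {pkg_at(p3,hub), pkg_at(p4,gate), truck_at(t1,hub)}
  through step 2 (unload(p3,t1,hub)): drop {pkg_at(p3,hub)}, keep {pkg_at(p4,gate), truck_at(t1,hub)}, require {in(p3,t1), truck_at(t1,hub)}
    → {in(p3,t1), pkg_at(p4,gate), truck_at(t1,hub)}
  through step 1 (load(p3,t1,hub)): drop {in(p3,t1)}, keep {pkg_at(p4,gate), truck_at(t1,hub)}, require {pkg_at(p3,hub), truck_at(t1,hub)}
    → {pkg_at(p3,hub), pkg_at(p4,gate), truck_at(t1,hub)}

== RESULT ==
["pkg_at(p3,hub)", "pkg_at(p4,gate)", "truck_at(t1,hub)"]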